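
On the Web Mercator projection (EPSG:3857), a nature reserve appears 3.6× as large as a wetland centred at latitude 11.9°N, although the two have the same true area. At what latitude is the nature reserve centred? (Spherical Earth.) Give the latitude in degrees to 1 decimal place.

59.0°

For equal true areas on Mercator, apparent areas scale as sec²φ, so the ratio is cos²φ₂ / cos²φ₁.
cos²φ₂ / cos²φ₁ = 3.6  ⇒  cos φ₁ = cos 11.9° / √3.6 = 0.9785/1.897 = 0.5157.
φ₁ = arccos(0.5157) ≈ 59.0°.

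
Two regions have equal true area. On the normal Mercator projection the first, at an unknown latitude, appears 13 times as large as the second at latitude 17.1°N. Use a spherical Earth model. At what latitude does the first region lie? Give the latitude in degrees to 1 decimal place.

For equal true areas on Mercator, apparent areas scale as sec²φ, so the ratio is cos²φ₂ / cos²φ₁.
cos²φ₂ / cos²φ₁ = 13  ⇒  cos φ₁ = cos 17.1° / √13 = 0.9558/3.606 = 0.2651.
φ₁ = arccos(0.2651) ≈ 74.6°.

74.6°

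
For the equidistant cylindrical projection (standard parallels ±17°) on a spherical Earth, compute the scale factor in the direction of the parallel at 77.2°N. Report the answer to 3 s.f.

4.32

In the equirectangular projection with standard parallel φ₀ = 17° (x = Rλ cos φ₀, y = Rφ), meridians are true-scale (h = 1) and the parallel scale is k = cos φ₀ / cos φ.
k = cos 17° / cos 77.2° = 0.9563/0.2215 = 4.316.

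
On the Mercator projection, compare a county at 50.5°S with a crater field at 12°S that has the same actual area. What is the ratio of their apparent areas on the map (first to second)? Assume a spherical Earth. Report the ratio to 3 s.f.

Mercator is conformal with k = sec φ, so areal scale = k² = sec²φ.
At 50.5°: sec²(50.5°) = 1/0.6361² = 2.472.
At 12°: sec²(12°) = 1/0.9781² = 1.045.
Ratio = 2.472/1.045 = cos²(12°)/cos²(50.5°) ≈ 2.36.

2.36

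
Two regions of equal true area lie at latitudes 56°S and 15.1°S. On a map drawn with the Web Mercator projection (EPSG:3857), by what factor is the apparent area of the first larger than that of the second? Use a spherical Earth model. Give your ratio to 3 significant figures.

Mercator is conformal with k = sec φ, so areal scale = k² = sec²φ.
At 56°: sec²(56°) = 1/0.5592² = 3.198.
At 15.1°: sec²(15.1°) = 1/0.9655² = 1.073.
Ratio = 3.198/1.073 = cos²(15.1°)/cos²(56°) ≈ 2.98.

2.98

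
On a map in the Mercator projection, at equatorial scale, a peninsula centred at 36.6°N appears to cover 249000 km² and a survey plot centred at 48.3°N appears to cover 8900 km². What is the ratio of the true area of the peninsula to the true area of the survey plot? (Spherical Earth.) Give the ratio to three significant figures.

40.7

Since Mercator area scale is 1/cos²φ, the true area equals the apparent area multiplied by cos²φ.
True area of peninsula: 249000 × cos²(36.6°) = 249000 × 0.6445 = 160500 km².
True area of survey plot: 8900 × cos²(48.3°) = 8900 × 0.4425 = 3939 km².
Ratio = 160500 / 3939 ≈ 40.7.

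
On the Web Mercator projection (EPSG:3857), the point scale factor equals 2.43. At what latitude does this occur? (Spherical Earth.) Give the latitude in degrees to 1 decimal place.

65.7°

Mercator scale is k = sec φ = 1/cos φ.
1/cos φ = 2.43  ⇒  cos φ = 0.4115  ⇒  φ = arccos(0.4115) ≈ 65.7°.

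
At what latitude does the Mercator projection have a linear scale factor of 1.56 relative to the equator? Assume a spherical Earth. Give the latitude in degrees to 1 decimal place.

50.1°

Mercator scale is k = sec φ = 1/cos φ.
1/cos φ = 1.56  ⇒  cos φ = 0.6410  ⇒  φ = arccos(0.6410) ≈ 50.1°.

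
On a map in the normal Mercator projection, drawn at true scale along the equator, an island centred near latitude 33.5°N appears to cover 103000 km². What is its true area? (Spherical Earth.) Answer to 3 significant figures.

For Mercator, h = k = sec φ (a conformal cylindrical projection has a single point scale, 1/cos φ).
Areal scale = k² = sec²φ = 1/cos²(33.5°) = 1/0.8339² = 1.438.
True area = apparent / (areal scale) = 103000 / 1.438 ≈ 71600 km².

71600 km²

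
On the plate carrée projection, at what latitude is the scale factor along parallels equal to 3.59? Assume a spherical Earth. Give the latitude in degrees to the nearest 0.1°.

Plate carrée: h = 1, k = sec φ along parallels.
sec φ = 3.59  ⇒  cos φ = 0.2786  ⇒  φ ≈ 73.8°.

73.8°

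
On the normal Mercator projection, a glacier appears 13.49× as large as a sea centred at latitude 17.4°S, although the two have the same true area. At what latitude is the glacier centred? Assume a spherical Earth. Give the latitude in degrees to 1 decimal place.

For equal true areas on Mercator, apparent areas scale as sec²φ, so the ratio is cos²φ₂ / cos²φ₁.
cos²φ₂ / cos²φ₁ = 13.49  ⇒  cos φ₁ = cos 17.4° / √13.49 = 0.9542/3.673 = 0.2598.
φ₁ = arccos(0.2598) ≈ 74.9°.

74.9°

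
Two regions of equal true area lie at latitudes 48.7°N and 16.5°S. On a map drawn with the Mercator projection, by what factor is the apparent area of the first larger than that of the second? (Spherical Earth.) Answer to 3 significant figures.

2.11

Mercator is conformal with k = sec φ, so areal scale = k² = sec²φ.
At 48.7°: sec²(48.7°) = 1/0.6600² = 2.296.
At 16.5°: sec²(16.5°) = 1/0.9588² = 1.088.
Ratio = 2.296/1.088 = cos²(16.5°)/cos²(48.7°) ≈ 2.11.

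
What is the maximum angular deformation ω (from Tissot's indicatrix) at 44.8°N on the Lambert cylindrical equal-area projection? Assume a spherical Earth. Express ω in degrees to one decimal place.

The Lambert cylindrical equal-area projection is the cylindrical equal-area projection with its standard parallel at the equator (φ₀ = 0). Cylindrical equal-area (φ₀ = 0°): h = cos φ / cos 0° along meridians, k = cos 0° / cos φ along parallels; h·k = 1.
At 44.8°: h = 0.7096, k = 1.409; principal scales a = 1.409, b = 0.7096.
sin(ω/2) = (a − b)/(a + b) = 0.6997/2.119 = 0.3302, so ω = 2 arcsin(0.3302) ≈ 38.6°.

38.6°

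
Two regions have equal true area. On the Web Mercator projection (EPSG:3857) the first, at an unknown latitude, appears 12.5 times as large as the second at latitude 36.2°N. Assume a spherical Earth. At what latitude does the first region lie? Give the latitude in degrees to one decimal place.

For equal true areas on Mercator, apparent areas scale as sec²φ, so the ratio is cos²φ₂ / cos²φ₁.
cos²φ₂ / cos²φ₁ = 12.5  ⇒  cos φ₁ = cos 36.2° / √12.5 = 0.8070/3.536 = 0.2282.
φ₁ = arccos(0.2282) ≈ 76.8°.

76.8°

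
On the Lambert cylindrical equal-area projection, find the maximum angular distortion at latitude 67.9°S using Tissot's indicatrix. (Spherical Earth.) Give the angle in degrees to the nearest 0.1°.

97.5°

The Lambert cylindrical equal-area projection is the cylindrical equal-area projection with its standard parallel at the equator (φ₀ = 0). Cylindrical equal-area (φ₀ = 0°): h = cos φ / cos 0° along meridians, k = cos 0° / cos φ along parallels; h·k = 1.
At 67.9°: h = 0.3762, k = 2.658; principal scales a = 2.658, b = 0.3762.
sin(ω/2) = (a − b)/(a + b) = 2.282/3.034 = 0.7520, so ω = 2 arcsin(0.7520) ≈ 97.5°.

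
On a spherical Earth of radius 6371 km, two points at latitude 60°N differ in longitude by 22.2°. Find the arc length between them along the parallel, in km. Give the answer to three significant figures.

Arc length along a parallel = R cos φ · Δλ (with Δλ in radians).
= 6371 × cos 60° × (22.2° × π/180) = 6371 × 0.5000 × 0.3875 ≈ 1230 km.

1230 km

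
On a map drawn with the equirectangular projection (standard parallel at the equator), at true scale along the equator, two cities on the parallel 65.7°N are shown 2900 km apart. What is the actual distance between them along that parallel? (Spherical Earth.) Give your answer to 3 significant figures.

1190 km

In the plate carrée (x = Rλ, y = Rφ), meridians are true-scale (h = 1) and parallels are stretched by k = sec φ.
Along the parallel at 65.7°, map distances are exaggerated by k = sec 65.7° = 2.430.
True distance = 2900 / 2.430 = 2900 × cos 65.7° ≈ 1190 km.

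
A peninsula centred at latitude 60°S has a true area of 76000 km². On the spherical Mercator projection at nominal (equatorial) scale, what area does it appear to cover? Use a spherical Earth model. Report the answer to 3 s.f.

Mercator is conformal, so the point scale is isotropic: h = k = sec φ = 1/cos φ.
Areal scale = k² = sec²φ = 1/cos²(60°) = 1/0.5000² = 4.000.
Apparent area = 76000 × 4.000 ≈ 304000 km².

304000 km²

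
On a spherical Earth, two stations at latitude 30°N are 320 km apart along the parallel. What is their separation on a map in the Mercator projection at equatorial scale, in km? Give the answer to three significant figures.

The Mercator projection is conformal; its linear scale factor is the same in every direction and equals sec φ = 1/cos φ.
Along the parallel, k = sec 30° = 1/0.8660 = 1.155.
Map distance = 320 × 1.155 ≈ 370 km.

370 km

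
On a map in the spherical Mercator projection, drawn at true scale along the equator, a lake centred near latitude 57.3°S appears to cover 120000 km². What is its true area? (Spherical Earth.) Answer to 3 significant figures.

Mercator is conformal, so the point scale is isotropic: h = k = sec φ = 1/cos φ.
Areal scale = k² = sec²φ = 1/cos²(57.3°) = 1/0.5402² = 3.426.
True area = apparent / (areal scale) = 120000 / 3.426 ≈ 35000 km².

35000 km²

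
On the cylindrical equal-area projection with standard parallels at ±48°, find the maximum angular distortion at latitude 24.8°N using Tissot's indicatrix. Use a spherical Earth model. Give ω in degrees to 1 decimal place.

34.4°

Cylindrical equal-area (φ₀ = 48°): h = cos φ / cos 48° along meridians, k = cos 48° / cos φ along parallels; h·k = 1.
At 24.8°: h = 1.357, k = 0.7371; principal scales a = 1.357, b = 0.7371.
sin(ω/2) = (a − b)/(a + b) = 0.6195/2.094 = 0.2959, so ω = 2 arcsin(0.2959) ≈ 34.4°.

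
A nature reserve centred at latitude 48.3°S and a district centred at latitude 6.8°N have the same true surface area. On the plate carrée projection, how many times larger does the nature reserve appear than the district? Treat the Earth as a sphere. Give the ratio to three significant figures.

1.49

Plate carrée maps x = Rλ, y = Rφ. The meridian scale is h = 1 and the parallel scale is k = 1/cos φ = sec φ.
Areal scale at 48.3°: h·k = 1.000 × 1.503 = 1.503.
Areal scale at 6.8°: h·k = 1.000 × 1.007 = 1.007.
Ratio = 1.503/1.007 ≈ 1.49.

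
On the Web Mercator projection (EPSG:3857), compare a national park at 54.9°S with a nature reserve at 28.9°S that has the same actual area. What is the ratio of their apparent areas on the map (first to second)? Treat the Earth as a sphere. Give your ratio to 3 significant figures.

Mercator areal scale is sec²φ.
At 54.9°: sec²(54.9°) = 1/0.5750² = 3.025.
At 28.9°: sec²(28.9°) = 1/0.8755² = 1.305.
Ratio = 3.025/1.305 = cos²(28.9°)/cos²(54.9°) ≈ 2.32.

2.32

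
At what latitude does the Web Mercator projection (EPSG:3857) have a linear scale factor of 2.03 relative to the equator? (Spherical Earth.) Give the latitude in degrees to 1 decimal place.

60.5°

Mercator scale is k = sec φ = 1/cos φ.
1/cos φ = 2.03  ⇒  cos φ = 0.4926  ⇒  φ = arccos(0.4926) ≈ 60.5°.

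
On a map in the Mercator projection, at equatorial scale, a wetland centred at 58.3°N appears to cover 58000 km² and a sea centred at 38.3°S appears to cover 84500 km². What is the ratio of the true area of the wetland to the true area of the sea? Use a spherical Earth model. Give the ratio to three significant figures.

Mercator's areal exaggeration is sec²φ; hence true area = (apparent area) · cos²φ.
True area of wetland: 58000 × cos²(58.3°) = 58000 × 0.2761 = 16010 km².
True area of sea: 84500 × cos²(38.3°) = 84500 × 0.6159 = 52040 km².
Ratio = 16010 / 52040 ≈ 0.308.

0.308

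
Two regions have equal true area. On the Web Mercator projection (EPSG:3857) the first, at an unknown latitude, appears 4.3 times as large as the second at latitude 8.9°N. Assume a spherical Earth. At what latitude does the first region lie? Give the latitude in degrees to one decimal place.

61.5°

On Mercator, (apparent₁)/(apparent₂) = sec²φ₁ / sec²φ₂ when true areas are equal.
cos²φ₂ / cos²φ₁ = 4.3  ⇒  cos φ₁ = cos 8.9° / √4.3 = 0.9880/2.074 = 0.4764.
φ₁ = arccos(0.4764) ≈ 61.5°.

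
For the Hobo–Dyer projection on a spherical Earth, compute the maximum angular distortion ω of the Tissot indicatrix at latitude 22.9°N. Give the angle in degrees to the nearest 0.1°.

Hobo–Dyer is a cylindrical equal-area projection with standard parallels at ±37.5°. For cylindrical equal-area with standard parallel φ₀, h = cos φ / cos φ₀ and k = cos φ₀ / cos φ, so h·k = 1.
At 22.9°: h = 1.161, k = 0.8612; principal scales a = 1.161, b = 0.8612.
sin(ω/2) = (a − b)/(a + b) = 0.2999/2.022 = 0.1483, so ω = 2 arcsin(0.1483) ≈ 17.1°.

17.1°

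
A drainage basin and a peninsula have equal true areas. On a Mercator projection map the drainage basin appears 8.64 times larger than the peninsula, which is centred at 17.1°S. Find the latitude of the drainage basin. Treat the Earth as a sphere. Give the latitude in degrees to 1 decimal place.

71.0°

Mercator areal scale is sec²φ, so apparent-area ratio = sec²φ₁ / sec²φ₂ = cos²φ₂ / cos²φ₁.
cos²φ₂ / cos²φ₁ = 8.64  ⇒  cos φ₁ = cos 17.1° / √8.64 = 0.9558/2.939 = 0.3252.
φ₁ = arccos(0.3252) ≈ 71.0°.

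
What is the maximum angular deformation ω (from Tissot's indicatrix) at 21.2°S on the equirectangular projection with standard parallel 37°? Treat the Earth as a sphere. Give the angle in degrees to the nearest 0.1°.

The equidistant cylindrical projection with φ₀ = 37° has h = 1 (meridians true) and k = cos φ₀ / cos φ along parallels.
At 21.2°: h = 1.000, k = 0.8566; principal scales a = 1.000, b = 0.8566.
sin(ω/2) = (a − b)/(a + b) = 0.1434/1.857 = 0.07723, so ω = 2 arcsin(0.07723) ≈ 8.9°.

8.9°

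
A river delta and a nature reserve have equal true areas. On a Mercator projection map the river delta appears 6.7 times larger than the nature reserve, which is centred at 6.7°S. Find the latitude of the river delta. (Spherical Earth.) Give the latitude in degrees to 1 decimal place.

67.4°

On Mercator, (apparent₁)/(apparent₂) = sec²φ₁ / sec²φ₂ when true areas are equal.
cos²φ₂ / cos²φ₁ = 6.7  ⇒  cos φ₁ = cos 6.7° / √6.7 = 0.9932/2.588 = 0.3837.
φ₁ = arccos(0.3837) ≈ 67.4°.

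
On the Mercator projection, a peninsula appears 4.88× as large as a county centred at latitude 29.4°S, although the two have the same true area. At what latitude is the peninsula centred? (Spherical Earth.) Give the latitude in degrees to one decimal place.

66.8°

Mercator areal scale is sec²φ, so apparent-area ratio = sec²φ₁ / sec²φ₂ = cos²φ₂ / cos²φ₁.
cos²φ₂ / cos²φ₁ = 4.88  ⇒  cos φ₁ = cos 29.4° / √4.88 = 0.8712/2.209 = 0.3944.
φ₁ = arccos(0.3944) ≈ 66.8°.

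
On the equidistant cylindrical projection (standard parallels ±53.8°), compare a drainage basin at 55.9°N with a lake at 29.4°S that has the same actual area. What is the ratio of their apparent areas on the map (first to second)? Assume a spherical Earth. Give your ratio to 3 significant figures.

1.55

The equidistant cylindrical projection with φ₀ = 53.8° has h = 1 (meridians true) and k = cos φ₀ / cos φ along parallels.
Areal scale at 55.9°: h·k = 1.000 × 1.053 = 1.053.
Areal scale at 29.4°: h·k = 1.000 × 0.6779 = 0.6779.
Ratio = 1.053/0.6779 ≈ 1.55.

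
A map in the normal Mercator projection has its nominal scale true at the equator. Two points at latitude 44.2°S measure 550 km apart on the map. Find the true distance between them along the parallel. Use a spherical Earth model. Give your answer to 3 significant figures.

Mercator is conformal, so the point scale is isotropic: h = k = sec φ = 1/cos φ.
Along the parallel at 44.2°, map distances are exaggerated by k = sec 44.2° = 1.395.
True distance = 550 / 1.395 = 550 × cos 44.2° ≈ 394 km.

394 km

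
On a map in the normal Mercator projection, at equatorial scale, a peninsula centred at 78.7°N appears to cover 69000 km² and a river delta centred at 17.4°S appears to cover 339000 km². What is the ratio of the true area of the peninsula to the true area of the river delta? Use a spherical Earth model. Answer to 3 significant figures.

Since Mercator area scale is 1/cos²φ, the true area equals the apparent area multiplied by cos²φ.
True area of peninsula: 69000 × cos²(78.7°) = 69000 × 0.03839 = 2649 km².
True area of river delta: 339000 × cos²(17.4°) = 339000 × 0.9106 = 308700 km².
Ratio = 2649 / 308700 ≈ 0.00858.

0.00858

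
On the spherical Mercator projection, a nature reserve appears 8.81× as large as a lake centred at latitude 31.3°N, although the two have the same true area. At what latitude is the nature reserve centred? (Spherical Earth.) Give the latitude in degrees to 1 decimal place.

On Mercator, (apparent₁)/(apparent₂) = sec²φ₁ / sec²φ₂ when true areas are equal.
cos²φ₂ / cos²φ₁ = 8.81  ⇒  cos φ₁ = cos 31.3° / √8.81 = 0.8545/2.968 = 0.2879.
φ₁ = arccos(0.2879) ≈ 73.3°.

73.3°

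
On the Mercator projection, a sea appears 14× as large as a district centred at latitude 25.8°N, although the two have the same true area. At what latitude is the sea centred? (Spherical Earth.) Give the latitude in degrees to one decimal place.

Mercator areal scale is sec²φ, so apparent-area ratio = sec²φ₁ / sec²φ₂ = cos²φ₂ / cos²φ₁.
cos²φ₂ / cos²φ₁ = 14  ⇒  cos φ₁ = cos 25.8° / √14 = 0.9003/3.742 = 0.2406.
φ₁ = arccos(0.2406) ≈ 76.1°.

76.1°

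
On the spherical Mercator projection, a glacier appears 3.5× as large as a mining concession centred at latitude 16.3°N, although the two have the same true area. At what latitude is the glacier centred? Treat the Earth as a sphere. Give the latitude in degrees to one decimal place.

For equal true areas on Mercator, apparent areas scale as sec²φ, so the ratio is cos²φ₂ / cos²φ₁.
cos²φ₂ / cos²φ₁ = 3.5  ⇒  cos φ₁ = cos 16.3° / √3.5 = 0.9598/1.871 = 0.5130.
φ₁ = arccos(0.5130) ≈ 59.1°.

59.1°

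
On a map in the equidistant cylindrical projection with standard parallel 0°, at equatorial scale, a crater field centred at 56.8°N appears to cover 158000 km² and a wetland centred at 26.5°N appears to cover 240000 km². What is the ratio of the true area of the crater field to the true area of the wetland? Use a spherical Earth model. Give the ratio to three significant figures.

0.403

Plate carrée has h = 1 and k = sec φ, giving areal scale sec φ; true area = (apparent area) · cos φ.
True area of crater field: 158000 × cos(56.8°) = 158000 × 0.5476 = 86510 km².
True area of wetland: 240000 × cos(26.5°) = 240000 × 0.8949 = 214800 km².
Ratio = 86510 / 214800 ≈ 0.403.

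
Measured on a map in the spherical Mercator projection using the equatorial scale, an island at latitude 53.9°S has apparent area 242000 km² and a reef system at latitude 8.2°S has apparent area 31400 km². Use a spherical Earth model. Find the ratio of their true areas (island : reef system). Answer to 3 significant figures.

2.73

Mercator's areal exaggeration is sec²φ; hence true area = (apparent area) · cos²φ.
True area of island: 242000 × cos²(53.9°) = 242000 × 0.3472 = 84010 km².
True area of reef system: 31400 × cos²(8.2°) = 31400 × 0.9797 = 30760 km².
Ratio = 84010 / 30760 ≈ 2.73.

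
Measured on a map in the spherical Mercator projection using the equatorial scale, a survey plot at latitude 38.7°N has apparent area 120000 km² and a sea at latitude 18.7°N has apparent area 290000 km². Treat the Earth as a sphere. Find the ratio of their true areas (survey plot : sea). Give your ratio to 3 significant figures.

0.281

On Mercator the areal scale is sec²φ, so true area = apparent × cos²φ.
True area of survey plot: 120000 × cos²(38.7°) = 120000 × 0.6091 = 73090 km².
True area of sea: 290000 × cos²(18.7°) = 290000 × 0.8972 = 260200 km².
Ratio = 73090 / 260200 ≈ 0.281.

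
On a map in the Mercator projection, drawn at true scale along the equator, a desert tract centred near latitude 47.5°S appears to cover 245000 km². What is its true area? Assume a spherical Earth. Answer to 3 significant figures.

112000 km²

Mercator is conformal, so the point scale is isotropic: h = k = sec φ = 1/cos φ.
Areal scale = k² = sec²φ = 1/cos²(47.5°) = 1/0.6756² = 2.191.
True area = apparent / (areal scale) = 245000 / 2.191 ≈ 112000 km².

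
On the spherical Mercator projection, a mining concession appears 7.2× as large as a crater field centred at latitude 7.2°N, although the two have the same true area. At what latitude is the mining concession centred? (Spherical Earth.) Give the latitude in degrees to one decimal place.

On Mercator, (apparent₁)/(apparent₂) = sec²φ₁ / sec²φ₂ when true areas are equal.
cos²φ₂ / cos²φ₁ = 7.2  ⇒  cos φ₁ = cos 7.2° / √7.2 = 0.9921/2.683 = 0.3697.
φ₁ = arccos(0.3697) ≈ 68.3°.

68.3°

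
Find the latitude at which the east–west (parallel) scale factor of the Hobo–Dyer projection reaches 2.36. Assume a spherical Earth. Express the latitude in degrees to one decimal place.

Hobo–Dyer is a cylindrical equal-area projection with standard parallels at ±37.5°. Cylindrical equal-area (φ₀ = 37.5°): h = cos φ / cos 37.5° along meridians, k = cos 37.5° / cos φ along parallels; h·k = 1.
k = cos φ₀ / cos φ = 2.36  ⇒  cos φ = cos 37.5° / 2.36 = 0.3362.
φ = arccos(0.3362) ≈ 70.4°.

70.4°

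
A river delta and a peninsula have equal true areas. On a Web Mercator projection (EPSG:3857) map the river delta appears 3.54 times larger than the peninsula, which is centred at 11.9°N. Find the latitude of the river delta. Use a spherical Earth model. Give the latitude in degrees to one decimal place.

Mercator areal scale is sec²φ, so apparent-area ratio = sec²φ₁ / sec²φ₂ = cos²φ₂ / cos²φ₁.
cos²φ₂ / cos²φ₁ = 3.54  ⇒  cos φ₁ = cos 11.9° / √3.54 = 0.9785/1.881 = 0.5201.
φ₁ = arccos(0.5201) ≈ 58.7°.

58.7°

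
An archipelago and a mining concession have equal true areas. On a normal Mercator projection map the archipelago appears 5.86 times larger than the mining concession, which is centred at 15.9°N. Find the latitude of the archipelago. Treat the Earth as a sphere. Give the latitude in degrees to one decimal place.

66.6°

Mercator areal scale is sec²φ, so apparent-area ratio = sec²φ₁ / sec²φ₂ = cos²φ₂ / cos²φ₁.
cos²φ₂ / cos²φ₁ = 5.86  ⇒  cos φ₁ = cos 15.9° / √5.86 = 0.9617/2.421 = 0.3973.
φ₁ = arccos(0.3973) ≈ 66.6°.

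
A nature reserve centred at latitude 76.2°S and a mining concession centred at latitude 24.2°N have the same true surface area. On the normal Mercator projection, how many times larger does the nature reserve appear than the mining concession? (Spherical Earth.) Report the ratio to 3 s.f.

14.6

Mercator is conformal with k = sec φ, so areal scale = k² = sec²φ.
At 76.2°: sec²(76.2°) = 1/0.2385² = 17.58.
At 24.2°: sec²(24.2°) = 1/0.9121² = 1.202.
Ratio = 17.58/1.202 = cos²(24.2°)/cos²(76.2°) ≈ 14.6.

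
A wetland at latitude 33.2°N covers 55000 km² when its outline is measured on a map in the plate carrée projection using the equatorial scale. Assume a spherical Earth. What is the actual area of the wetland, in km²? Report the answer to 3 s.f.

46000 km²

Plate carrée maps x = Rλ, y = Rφ. The meridian scale is h = 1 and the parallel scale is k = 1/cos φ = sec φ.
Areal scale = h·k = 1 × sec φ; at 33.2°, h = 1.000, k = 1.195, so h·k = 1.195.
True area = apparent / (areal scale) = 55000 / 1.195 ≈ 46000 km².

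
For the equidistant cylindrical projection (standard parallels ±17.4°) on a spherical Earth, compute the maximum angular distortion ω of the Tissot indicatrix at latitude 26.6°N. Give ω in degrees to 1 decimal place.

In the equirectangular projection with standard parallel φ₀ = 17.4° (x = Rλ cos φ₀, y = Rφ), meridians are true-scale (h = 1) and the parallel scale is k = cos φ₀ / cos φ.
At 26.6°: h = 1.000, k = 1.067; principal scales a = 1.067, b = 1.000.
sin(ω/2) = (a − b)/(a + b) = 0.06720/2.067 = 0.03251, so ω = 2 arcsin(0.03251) ≈ 3.7°.

3.7°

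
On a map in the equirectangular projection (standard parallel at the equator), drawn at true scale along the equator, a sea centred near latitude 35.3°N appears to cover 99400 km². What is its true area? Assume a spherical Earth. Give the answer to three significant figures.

In the plate carrée (x = Rλ, y = Rφ), meridians are true-scale (h = 1) and parallels are stretched by k = sec φ.
Areal scale = h·k = 1 × sec φ; at 35.3°, h = 1.000, k = 1.225, so h·k = 1.225.
True area = apparent / (areal scale) = 99400 / 1.225 ≈ 81100 km².

81100 km²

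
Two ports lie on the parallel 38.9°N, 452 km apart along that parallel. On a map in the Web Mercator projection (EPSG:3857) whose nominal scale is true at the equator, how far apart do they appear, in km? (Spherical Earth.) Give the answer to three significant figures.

Mercator is conformal, so the point scale is isotropic: h = k = sec φ = 1/cos φ.
Along the parallel, k = sec 38.9° = 1/0.7782 = 1.285.
Map distance = 452 × 1.285 ≈ 581 km.

581 km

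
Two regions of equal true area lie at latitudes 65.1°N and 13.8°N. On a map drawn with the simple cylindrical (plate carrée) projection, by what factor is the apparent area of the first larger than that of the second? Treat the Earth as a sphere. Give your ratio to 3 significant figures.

2.31

Plate carrée maps x = Rλ, y = Rφ. The meridian scale is h = 1 and the parallel scale is k = 1/cos φ = sec φ.
Areal scale at 65.1°: h·k = 1.000 × 2.375 = 2.375.
Areal scale at 13.8°: h·k = 1.000 × 1.030 = 1.030.
Ratio = 2.375/1.030 ≈ 2.31.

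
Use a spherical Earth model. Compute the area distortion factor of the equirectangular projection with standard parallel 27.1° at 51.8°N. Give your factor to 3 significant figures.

1.44

In the equirectangular projection with standard parallel φ₀ = 27.1° (x = Rλ cos φ₀, y = Rφ), meridians are true-scale (h = 1) and the parallel scale is k = cos φ₀ / cos φ.
Areal scale = h·k = 1 × cos φ₀ / cos φ; at 51.8°, h = 1.000, k = 1.440, so h·k = 1.440.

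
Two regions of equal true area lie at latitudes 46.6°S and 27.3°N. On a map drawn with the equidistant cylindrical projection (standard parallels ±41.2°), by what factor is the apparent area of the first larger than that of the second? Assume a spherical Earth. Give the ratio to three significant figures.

In the equirectangular projection with standard parallel φ₀ = 41.2° (x = Rλ cos φ₀, y = Rφ), meridians are true-scale (h = 1) and the parallel scale is k = cos φ₀ / cos φ.
Areal scale at 46.6°: h·k = 1.000 × 1.095 = 1.095.
Areal scale at 27.3°: h·k = 1.000 × 0.8467 = 0.8467.
Ratio = 1.095/0.8467 ≈ 1.29.

1.29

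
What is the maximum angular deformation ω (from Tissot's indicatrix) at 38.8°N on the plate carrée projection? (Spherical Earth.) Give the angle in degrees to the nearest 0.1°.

14.2°

In the plate carrée (x = Rλ, y = Rφ), meridians are true-scale (h = 1) and parallels are stretched by k = sec φ.
At 38.8°: h = 1.000, k = 1.283; principal scales a = 1.283, b = 1.000.
sin(ω/2) = (a − b)/(a + b) = 0.2831/2.283 = 0.1240, so ω = 2 arcsin(0.1240) ≈ 14.2°.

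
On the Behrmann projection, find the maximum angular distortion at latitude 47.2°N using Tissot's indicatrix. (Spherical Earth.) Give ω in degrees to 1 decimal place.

27.5°

The Behrmann projection is cylindrical equal-area with φ₀ = 30°. For cylindrical equal-area with standard parallel φ₀, h = cos φ / cos φ₀ and k = cos φ₀ / cos φ, so h·k = 1.
At 47.2°: h = 0.7846, k = 1.275; principal scales a = 1.275, b = 0.7846.
sin(ω/2) = (a − b)/(a + b) = 0.4901/2.059 = 0.2380, so ω = 2 arcsin(0.2380) ≈ 27.5°.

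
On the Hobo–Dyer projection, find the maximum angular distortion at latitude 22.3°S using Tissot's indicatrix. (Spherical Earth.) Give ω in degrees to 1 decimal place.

17.5°

Hobo–Dyer is a cylindrical equal-area projection with standard parallels at ±37.5°. A cylindrical equal-area projection with standard parallel φ₀ has meridian scale h = cos φ / cos φ₀ and parallel scale k = cos φ₀ / cos φ (so areas are preserved, h·k = 1).
At 22.3°: h = 1.166, k = 0.8575; principal scales a = 1.166, b = 0.8575.
sin(ω/2) = (a − b)/(a + b) = 0.3087/2.024 = 0.1526, so ω = 2 arcsin(0.1526) ≈ 17.5°.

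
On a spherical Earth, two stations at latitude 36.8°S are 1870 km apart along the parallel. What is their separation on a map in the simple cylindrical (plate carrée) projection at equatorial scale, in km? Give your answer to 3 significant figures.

2340 km

For the equirectangular projection with φ₀ = 0 (plate carrée), h = 1 along meridians and k = sec φ along parallels.
Along the parallel, k = sec 36.8° = 1/0.8007 = 1.249.
Map distance = 1870 × 1.249 ≈ 2340 km.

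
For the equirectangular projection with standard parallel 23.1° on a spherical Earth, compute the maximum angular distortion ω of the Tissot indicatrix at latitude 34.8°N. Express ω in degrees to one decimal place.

6.5°

In the equirectangular projection with standard parallel φ₀ = 23.1° (x = Rλ cos φ₀, y = Rφ), meridians are true-scale (h = 1) and the parallel scale is k = cos φ₀ / cos φ.
At 34.8°: h = 1.000, k = 1.120; principal scales a = 1.120, b = 1.000.
sin(ω/2) = (a − b)/(a + b) = 0.1202/2.120 = 0.05668, so ω = 2 arcsin(0.05668) ≈ 6.5°.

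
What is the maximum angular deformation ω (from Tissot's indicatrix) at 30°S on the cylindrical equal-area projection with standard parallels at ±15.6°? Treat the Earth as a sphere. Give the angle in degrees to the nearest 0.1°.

For cylindrical equal-area with standard parallel φ₀, h = cos φ / cos φ₀ and k = cos φ₀ / cos φ, so h·k = 1.
At 30°: h = 0.8991, k = 1.112; principal scales a = 1.112, b = 0.8991.
sin(ω/2) = (a − b)/(a + b) = 0.2130/2.011 = 0.1059, so ω = 2 arcsin(0.1059) ≈ 12.2°.

12.2°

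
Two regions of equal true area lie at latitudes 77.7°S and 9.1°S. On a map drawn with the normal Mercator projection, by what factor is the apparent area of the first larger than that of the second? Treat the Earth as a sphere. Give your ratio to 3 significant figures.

On Mercator, area is exaggerated by sec²φ = 1/cos²φ.
At 77.7°: sec²(77.7°) = 1/0.2130² = 22.04.
At 9.1°: sec²(9.1°) = 1/0.9874² = 1.026.
Ratio = 22.04/1.026 = cos²(9.1°)/cos²(77.7°) ≈ 21.5.

21.5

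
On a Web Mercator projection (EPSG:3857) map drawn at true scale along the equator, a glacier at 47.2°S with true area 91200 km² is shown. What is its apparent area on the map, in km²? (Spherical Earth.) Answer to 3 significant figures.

The Mercator projection is conformal; its linear scale factor is the same in every direction and equals sec φ = 1/cos φ.
Areal scale = k² = sec²φ = 1/cos²(47.2°) = 1/0.6794² = 2.166.
Apparent area = 91200 × 2.166 ≈ 198000 km².

198000 km²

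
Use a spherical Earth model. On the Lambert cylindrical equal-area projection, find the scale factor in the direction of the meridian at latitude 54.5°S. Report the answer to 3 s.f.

0.581

The Lambert cylindrical equal-area projection is the cylindrical equal-area projection with its standard parallel at the equator (φ₀ = 0). For cylindrical equal-area with standard parallel φ₀, h = cos φ / cos φ₀ and k = cos φ₀ / cos φ, so h·k = 1.
h = cos 54.5° / cos 0° = 0.5807/1.000 = 0.5807.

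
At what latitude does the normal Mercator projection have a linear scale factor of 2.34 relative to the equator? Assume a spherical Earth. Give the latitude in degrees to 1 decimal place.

64.7°

Mercator scale is k = sec φ = 1/cos φ.
1/cos φ = 2.34  ⇒  cos φ = 0.4274  ⇒  φ = arccos(0.4274) ≈ 64.7°.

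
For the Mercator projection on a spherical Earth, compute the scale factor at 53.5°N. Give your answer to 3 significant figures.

The Mercator projection is conformal; its linear scale factor is the same in every direction and equals sec φ = 1/cos φ.
k = 1/cos 53.5° = 1/0.5948 = 1.681.

1.68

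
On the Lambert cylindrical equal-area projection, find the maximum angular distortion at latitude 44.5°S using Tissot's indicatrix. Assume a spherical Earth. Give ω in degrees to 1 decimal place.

38.0°

The Lambert cylindrical equal-area projection is the cylindrical equal-area projection with its standard parallel at the equator (φ₀ = 0). A cylindrical equal-area projection with standard parallel φ₀ has meridian scale h = cos φ / cos φ₀ and parallel scale k = cos φ₀ / cos φ (so areas are preserved, h·k = 1).
At 44.5°: h = 0.7133, k = 1.402; principal scales a = 1.402, b = 0.7133.
sin(ω/2) = (a − b)/(a + b) = 0.6888/2.115 = 0.3256, so ω = 2 arcsin(0.3256) ≈ 38.0°.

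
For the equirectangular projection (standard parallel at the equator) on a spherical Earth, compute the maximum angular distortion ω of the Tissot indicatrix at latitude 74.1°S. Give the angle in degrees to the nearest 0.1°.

69.5°

In the plate carrée (x = Rλ, y = Rφ), meridians are true-scale (h = 1) and parallels are stretched by k = sec φ.
At 74.1°: h = 1.000, k = 3.650; principal scales a = 3.650, b = 1.000.
sin(ω/2) = (a − b)/(a + b) = 2.650/4.650 = 0.5699, so ω = 2 arcsin(0.5699) ≈ 69.5°.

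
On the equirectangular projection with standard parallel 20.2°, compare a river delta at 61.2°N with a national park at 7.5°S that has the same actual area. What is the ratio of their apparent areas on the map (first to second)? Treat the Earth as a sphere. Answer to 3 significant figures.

With standard parallel φ₀ = 20.2°, the equirectangular projection gives x = Rλ cos φ₀, y = Rφ, so h = 1 and k = cos 20.2° / cos φ.
Areal scale at 61.2°: h·k = 1.000 × 1.948 = 1.948.
Areal scale at 7.5°: h·k = 1.000 × 0.9466 = 0.9466.
Ratio = 1.948/0.9466 ≈ 2.06.

2.06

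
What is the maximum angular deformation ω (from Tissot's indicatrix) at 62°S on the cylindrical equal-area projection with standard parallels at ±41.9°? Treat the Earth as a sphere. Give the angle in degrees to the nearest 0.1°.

51.0°

A cylindrical equal-area projection with standard parallel φ₀ has meridian scale h = cos φ / cos φ₀ and parallel scale k = cos φ₀ / cos φ (so areas are preserved, h·k = 1).
At 62°: h = 0.6307, k = 1.585; principal scales a = 1.585, b = 0.6307.
sin(ω/2) = (a − b)/(a + b) = 0.9547/2.216 = 0.4308, so ω = 2 arcsin(0.4308) ≈ 51.0°.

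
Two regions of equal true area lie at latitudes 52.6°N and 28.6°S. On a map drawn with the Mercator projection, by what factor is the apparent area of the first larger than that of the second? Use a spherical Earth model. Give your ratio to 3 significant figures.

Mercator areal scale is sec²φ.
At 52.6°: sec²(52.6°) = 1/0.6074² = 2.711.
At 28.6°: sec²(28.6°) = 1/0.8780² = 1.297.
Ratio = 2.711/1.297 = cos²(28.6°)/cos²(52.6°) ≈ 2.09.

2.09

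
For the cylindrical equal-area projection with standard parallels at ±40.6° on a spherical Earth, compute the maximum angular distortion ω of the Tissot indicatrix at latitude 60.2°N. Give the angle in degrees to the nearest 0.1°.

47.2°

A cylindrical equal-area projection with standard parallel φ₀ has meridian scale h = cos φ / cos φ₀ and parallel scale k = cos φ₀ / cos φ (so areas are preserved, h·k = 1).
At 60.2°: h = 0.6545, k = 1.528; principal scales a = 1.528, b = 0.6545.
sin(ω/2) = (a − b)/(a + b) = 0.8732/2.182 = 0.4001, so ω = 2 arcsin(0.4001) ≈ 47.2°.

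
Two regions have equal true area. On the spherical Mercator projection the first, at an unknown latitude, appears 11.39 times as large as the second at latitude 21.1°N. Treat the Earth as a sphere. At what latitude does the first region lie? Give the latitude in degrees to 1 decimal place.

74.0°

For equal true areas on Mercator, apparent areas scale as sec²φ, so the ratio is cos²φ₂ / cos²φ₁.
cos²φ₂ / cos²φ₁ = 11.39  ⇒  cos φ₁ = cos 21.1° / √11.39 = 0.9330/3.375 = 0.2764.
φ₁ = arccos(0.2764) ≈ 74.0°.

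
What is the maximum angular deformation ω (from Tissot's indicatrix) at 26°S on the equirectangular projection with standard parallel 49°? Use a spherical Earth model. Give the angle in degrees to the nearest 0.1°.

In the equirectangular projection with standard parallel φ₀ = 49° (x = Rλ cos φ₀, y = Rφ), meridians are true-scale (h = 1) and the parallel scale is k = cos φ₀ / cos φ.
At 26°: h = 1.000, k = 0.7299; principal scales a = 1.000, b = 0.7299.
sin(ω/2) = (a − b)/(a + b) = 0.2701/1.730 = 0.1561, so ω = 2 arcsin(0.1561) ≈ 18.0°.

18.0°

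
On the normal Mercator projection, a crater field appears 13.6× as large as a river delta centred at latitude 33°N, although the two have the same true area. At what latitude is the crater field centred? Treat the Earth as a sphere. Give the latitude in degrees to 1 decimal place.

76.9°

Mercator areal scale is sec²φ, so apparent-area ratio = sec²φ₁ / sec²φ₂ = cos²φ₂ / cos²φ₁.
cos²φ₂ / cos²φ₁ = 13.6  ⇒  cos φ₁ = cos 33° / √13.6 = 0.8387/3.688 = 0.2274.
φ₁ = arccos(0.2274) ≈ 76.9°.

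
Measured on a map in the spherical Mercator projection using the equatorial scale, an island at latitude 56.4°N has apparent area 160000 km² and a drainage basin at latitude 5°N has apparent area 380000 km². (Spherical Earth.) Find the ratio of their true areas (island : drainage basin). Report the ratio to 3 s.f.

0.130

On Mercator the areal scale is sec²φ, so true area = apparent × cos²φ.
True area of island: 160000 × cos²(56.4°) = 160000 × 0.3062 = 49000 km².
True area of drainage basin: 380000 × cos²(5°) = 380000 × 0.9924 = 377100 km².
Ratio = 49000 / 377100 ≈ 0.130.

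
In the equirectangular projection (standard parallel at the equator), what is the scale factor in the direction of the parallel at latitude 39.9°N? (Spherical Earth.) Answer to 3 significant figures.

For the equirectangular projection with φ₀ = 0 (plate carrée), h = 1 along meridians and k = sec φ along parallels.
k = 1/cos 39.9° = 1/0.7672 = 1.304.

1.30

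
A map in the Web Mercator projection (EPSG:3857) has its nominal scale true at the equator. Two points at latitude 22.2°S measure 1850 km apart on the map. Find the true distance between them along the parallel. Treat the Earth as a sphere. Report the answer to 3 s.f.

Mercator is conformal, so the point scale is isotropic: h = k = sec φ = 1/cos φ.
Along the parallel at 22.2°, map distances are exaggerated by k = sec 22.2° = 1.080.
True distance = 1850 / 1.080 = 1850 × cos 22.2° ≈ 1710 km.

1710 km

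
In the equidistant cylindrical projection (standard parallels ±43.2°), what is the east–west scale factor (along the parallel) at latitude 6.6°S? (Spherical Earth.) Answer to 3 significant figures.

The equidistant cylindrical projection with φ₀ = 43.2° has h = 1 (meridians true) and k = cos φ₀ / cos φ along parallels.
k = cos 43.2° / cos 6.6° = 0.7290/0.9934 = 0.7338.

0.734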